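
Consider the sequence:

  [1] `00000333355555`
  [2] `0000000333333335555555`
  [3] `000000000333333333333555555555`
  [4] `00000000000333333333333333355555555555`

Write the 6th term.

000000000000000333333333333333333333333555555555555555

Reading off run lengths: 0 runs 5, 7, 9, 11; 3 runs 4, 8, 12, 16; 5 runs 5, 7, 9, 11 — each is linear in n (n = 1, 2, …).
For term 6, n = 6, so the run lengths are 15, 24, 15.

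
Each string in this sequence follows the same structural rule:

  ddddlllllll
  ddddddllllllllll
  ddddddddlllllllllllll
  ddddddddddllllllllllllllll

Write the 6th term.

Each string has the form d^{2n} l^{3n+1}, where the shown terms are n = 2, 3, 4, 5.
Setting n = 7 gives 14, 22 characters in each block.

ddddddddddddddllllllllllllllllllllll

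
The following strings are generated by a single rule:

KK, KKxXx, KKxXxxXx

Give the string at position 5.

KKxXxxXxxXxxXx

Each term is the previous one with xXx appended.
From KKxXxxXx, 2 further steps: KKxXxxXx → KKxXxxXxxXx → (answer).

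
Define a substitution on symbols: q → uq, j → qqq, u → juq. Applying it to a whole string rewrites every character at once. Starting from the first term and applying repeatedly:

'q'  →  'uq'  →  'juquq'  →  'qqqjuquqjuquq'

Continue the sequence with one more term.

uququqqqqjuquqjuquqqqqjuquqjuquq

φ(qqqjuquqjuquq) expands symbol-by-symbol to uq uq uq qqq juq uq juq uq qqq juq uq juq uq; joining the 13 pieces gives the next term.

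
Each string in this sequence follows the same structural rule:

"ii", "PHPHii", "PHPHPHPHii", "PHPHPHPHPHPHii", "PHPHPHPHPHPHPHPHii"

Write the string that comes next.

The strings grow by a fixed prefix PHPH each time.
Applying this once more to PHPHPHPHPHPHPHPHii:

PHPHPHPHPHPHPHPHPHPHii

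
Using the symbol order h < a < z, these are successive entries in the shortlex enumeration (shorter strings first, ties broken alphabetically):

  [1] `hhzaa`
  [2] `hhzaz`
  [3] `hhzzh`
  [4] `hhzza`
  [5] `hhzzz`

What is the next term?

Treat hhzzz as a base-3 numeral over the given alphabet and add one, carrying through any trailing z's.

hahhh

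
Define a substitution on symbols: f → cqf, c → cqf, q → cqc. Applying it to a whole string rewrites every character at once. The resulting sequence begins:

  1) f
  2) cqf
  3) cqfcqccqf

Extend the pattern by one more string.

cqfcqccqfcqfcqccqfcqfcqccqf

Rewriting each symbol of cqfcqccqf: c→cqf, q→cqc, f→cqf, c→cqf, q→cqc, c→cqf, c→cqf, q→cqc, f→cqf, which concatenates to cqf cqc cqf cqf cqc cqf cqf cqc cqf.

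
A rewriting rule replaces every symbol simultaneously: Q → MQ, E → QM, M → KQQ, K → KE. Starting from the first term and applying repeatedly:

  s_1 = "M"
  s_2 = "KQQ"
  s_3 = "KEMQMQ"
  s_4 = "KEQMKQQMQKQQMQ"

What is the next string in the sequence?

φ(KEQMKQQMQKQQMQ) expands symbol-by-symbol to KE QM MQ KQQ KE MQ MQ KQQ MQ KE MQ MQ KQQ MQ; joining the 14 pieces gives the next term.

KEQMMQKQQKEMQMQKQQMQKEMQMQKQQMQ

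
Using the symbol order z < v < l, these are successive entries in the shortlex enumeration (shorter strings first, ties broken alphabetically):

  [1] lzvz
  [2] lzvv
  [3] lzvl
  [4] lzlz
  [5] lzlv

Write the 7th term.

Advancing 2 positions from lzlv through lzlv → lzll reaches term 7.

lvzz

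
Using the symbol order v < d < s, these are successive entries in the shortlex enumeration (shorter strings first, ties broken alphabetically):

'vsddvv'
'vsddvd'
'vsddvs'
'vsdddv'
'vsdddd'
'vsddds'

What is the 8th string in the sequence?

Advancing 2 positions from vsddds through vsddds → vsddsv reaches term 8.

vsddsd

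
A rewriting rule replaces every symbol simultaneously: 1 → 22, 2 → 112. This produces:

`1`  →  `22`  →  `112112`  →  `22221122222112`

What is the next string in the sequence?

Replace each of the 14 characters of 22221122222112 in place — 112 112 112 112 22 22 112 112 112 112 112 22 22 112 — and concatenate.

11211211211222221121121121121122222112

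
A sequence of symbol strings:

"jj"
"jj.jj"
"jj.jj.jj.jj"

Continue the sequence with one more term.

s(k+1) = s(k)·.·s(k) — each term doubles the last with '.' between the halves.
Doubling jj.jj.jj.jj with '.' between the halves:

jj.jj.jj.jj.jj.jj.jj.jj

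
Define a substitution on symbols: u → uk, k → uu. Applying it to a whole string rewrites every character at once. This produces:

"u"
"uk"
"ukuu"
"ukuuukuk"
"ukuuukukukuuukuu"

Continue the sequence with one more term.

ukuuukukukuuukuuukuuukukukuuukuk

Replace each of the 16 characters of ukuuukukukuuukuu in place — uk uu uk uk uk uu uk uu uk uu uk uk uk uu uk uk — and concatenate.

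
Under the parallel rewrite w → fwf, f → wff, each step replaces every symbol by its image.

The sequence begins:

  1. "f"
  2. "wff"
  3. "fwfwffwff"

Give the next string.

Expanding fwfwffwff: f→wff, w→fwf, f→wff, w→fwf, f→wff, f→wff, w→fwf, f→wff, f→wff. Concatenated: wff fwf wff fwf wff wff fwf wff wff.

wfffwfwfffwfwffwfffwfwffwff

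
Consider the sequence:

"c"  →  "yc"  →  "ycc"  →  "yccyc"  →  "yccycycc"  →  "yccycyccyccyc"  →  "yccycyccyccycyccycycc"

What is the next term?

From term 3 onward, concatenate the last term with the second-to-last: yc·c = ycc, ycc·yc = yccyc, …
The next term joins yccycyccyccycyccycycc and yccycyccyccyc.

yccycyccyccycyccycyccyccycyccyccyc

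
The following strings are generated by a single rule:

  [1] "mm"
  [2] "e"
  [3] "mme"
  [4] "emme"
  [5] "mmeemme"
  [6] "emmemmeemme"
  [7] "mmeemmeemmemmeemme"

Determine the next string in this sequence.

emmemmeemmemmeemmeemmemmeemme

This is a Fibonacci-style word recurrence s(k) = s(k−2)·s(k−1): e.g. mm·e = mme.
Continuing: emmemmeemme · mmeemmeemmemmeemme gives term 8.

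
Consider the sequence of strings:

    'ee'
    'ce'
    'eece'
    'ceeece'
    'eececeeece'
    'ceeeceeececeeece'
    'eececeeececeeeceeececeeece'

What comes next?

From term 3 onward, concatenate the second-to-last term with the last: ee·ce = eece, ce·eece = ceeece, …
Continuing: ceeeceeececeeece · eececeeececeeeceeececeeece gives term 8.

ceeeceeececeeeceeececeeececeeeceeececeeece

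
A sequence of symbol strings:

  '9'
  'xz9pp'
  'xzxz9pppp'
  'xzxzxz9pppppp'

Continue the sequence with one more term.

s(k+1) = xz·s(k)·pp, so each term gains xz as a prefix and pp as a suffix.
Applying this once more to xzxzxz9pppppp:

xzxzxzxz9pppppppp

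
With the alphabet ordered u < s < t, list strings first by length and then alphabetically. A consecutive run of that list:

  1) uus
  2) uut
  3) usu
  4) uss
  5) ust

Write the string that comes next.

utu

Find the rightmost character of ust below t, bump it to the next letter, and reset everything to its right to u.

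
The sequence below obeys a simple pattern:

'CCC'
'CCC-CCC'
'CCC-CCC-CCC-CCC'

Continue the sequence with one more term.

Every step duplicates the string with '-' between the halves.
So the next term is two copies of CCC-CCC-CCC-CCC with '-' between the halves.

CCC-CCC-CCC-CCC-CCC-CCC-CCC-CCC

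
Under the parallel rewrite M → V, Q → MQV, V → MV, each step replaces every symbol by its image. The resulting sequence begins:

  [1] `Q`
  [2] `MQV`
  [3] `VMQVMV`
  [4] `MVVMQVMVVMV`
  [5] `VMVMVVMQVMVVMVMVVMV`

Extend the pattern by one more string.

MVVMVVMVMVVMQVMVVMVMVVMVVMVMVVMV

φ(VMVMVVMQVMVVMVMVVMV) expands symbol-by-symbol to MV V MV V MV MV V MQV MV V MV MV V MV V MV MV V MV; joining the 19 pieces gives the next term.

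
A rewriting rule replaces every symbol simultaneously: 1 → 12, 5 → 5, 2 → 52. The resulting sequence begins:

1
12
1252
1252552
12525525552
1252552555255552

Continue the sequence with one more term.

Rewriting the 16 symbols of 1252552555255552 one by one yields 12 52 5 52 5 5 52 5 5 5 52 5 5 5 5 52; concatenated:

1252552555255552555552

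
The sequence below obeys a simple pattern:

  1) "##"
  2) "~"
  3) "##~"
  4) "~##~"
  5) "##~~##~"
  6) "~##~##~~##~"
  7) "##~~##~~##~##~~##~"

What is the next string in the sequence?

~##~##~~##~##~~##~~##~##~~##~

From term 3 onward, concatenate the second-to-last term with the last: ##·~ = ##~, ~·##~ = ~##~, …
The next term joins ~##~##~~##~ and ##~~##~~##~##~~##~.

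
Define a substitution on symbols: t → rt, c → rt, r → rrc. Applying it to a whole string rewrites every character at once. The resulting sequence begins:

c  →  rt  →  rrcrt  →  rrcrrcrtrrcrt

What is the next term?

rrcrrcrtrrcrrcrtrrcrtrrcrrcrtrrcrt

Replace each of the 13 characters of rrcrrcrtrrcrt in place — rrc rrc rt rrc rrc rt rrc rt rrc rrc rt rrc rt — and concatenate.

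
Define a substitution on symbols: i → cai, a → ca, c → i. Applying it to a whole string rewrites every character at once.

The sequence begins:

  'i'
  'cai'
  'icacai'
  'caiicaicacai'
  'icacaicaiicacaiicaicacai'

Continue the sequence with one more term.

Replace each of the 24 characters of icacaicaiicacaiicaicacai in place — cai i ca i ca cai i ca cai cai i ca i ca cai cai i ca cai i ca i ca cai — and concatenate.

caiicaicacaiicacaicaiicaicacaicaiicacaiicaicacai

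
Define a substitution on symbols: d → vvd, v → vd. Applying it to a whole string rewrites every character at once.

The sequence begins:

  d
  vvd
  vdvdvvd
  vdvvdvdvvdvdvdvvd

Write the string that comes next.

Applying the rule to each of the 17 symbols of vdvvdvdvvdvdvdvvd gives the pieces vd vvd vd vd vvd vd vvd vd vd vvd vd vvd vd vvd vd vd vvd, which concatenate to the answer.

vdvvdvdvdvvdvdvvdvdvdvvdvdvvdvdvvdvdvdvvd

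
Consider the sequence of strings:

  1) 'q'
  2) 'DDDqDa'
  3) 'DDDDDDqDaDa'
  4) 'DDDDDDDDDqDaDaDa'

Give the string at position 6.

DDDDDDDDDDDDDDDqDaDaDaDaDa

s(k+1) = DDD·s(k)·Da, so each term gains DDD as a prefix and Da as a suffix.
From DDDDDDDDDqDaDaDa, 2 further steps: DDDDDDDDDqDaDaDa → DDDDDDDDDDDDqDaDaDaDa → (answer).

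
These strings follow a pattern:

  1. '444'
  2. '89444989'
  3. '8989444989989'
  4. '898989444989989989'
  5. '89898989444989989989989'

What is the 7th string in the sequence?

898989898989444989989989989989989

Every step adds 89 to the front and 989 to the end of the previous string.
From 89898989444989989989989, 2 further steps: 89898989444989989989989 → 8989898989444989989989989989 → (answer).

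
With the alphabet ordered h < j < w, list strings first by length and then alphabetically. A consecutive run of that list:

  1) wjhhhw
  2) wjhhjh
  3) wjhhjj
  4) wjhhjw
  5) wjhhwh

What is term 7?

wjhhww

Advancing 2 positions from wjhhwh through wjhhwh → wjhhwj reaches term 7.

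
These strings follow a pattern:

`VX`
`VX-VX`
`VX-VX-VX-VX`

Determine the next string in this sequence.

VX-VX-VX-VX-VX-VX-VX-VX

Each string is two copies of the previous one joined by '-'.
One more doubling of VX-VX-VX-VX gives the answer.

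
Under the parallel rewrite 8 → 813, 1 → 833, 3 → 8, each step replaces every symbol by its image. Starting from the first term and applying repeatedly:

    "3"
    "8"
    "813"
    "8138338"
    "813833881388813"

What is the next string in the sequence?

81383388138881381383388138138138338

Replace each of the 15 characters of 813833881388813 in place — 813 833 8 813 8 8 813 813 833 8 813 813 813 833 8 — and concatenate.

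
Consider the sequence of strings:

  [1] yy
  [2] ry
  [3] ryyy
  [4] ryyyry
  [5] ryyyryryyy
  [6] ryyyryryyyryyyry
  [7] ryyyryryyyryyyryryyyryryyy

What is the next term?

Each term (from the third on) is the previous term followed by the one before it: term 3 = ry·yy = ryyy.
Continuing: ryyyryryyyryyyryryyyryryyy · ryyyryryyyryyyry gives term 8.

ryyyryryyyryyyryryyyryryyyryyyryryyyryyyry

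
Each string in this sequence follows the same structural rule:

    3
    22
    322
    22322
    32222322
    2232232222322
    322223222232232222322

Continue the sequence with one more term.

2232232222322322223222232232222322

Each term (from the third on) is the two preceding terms concatenated in order: term 3 = 3·22 = 322.
The next term joins 2232232222322 and 322223222232232222322.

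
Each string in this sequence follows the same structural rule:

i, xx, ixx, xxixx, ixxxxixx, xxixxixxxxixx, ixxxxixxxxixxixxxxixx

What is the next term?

From term 3 onward, concatenate the second-to-last term with the last: i·xx = ixx, xx·ixx = xxixx, …
So term 8 is xxixxixxxxixx·ixxxxixxxxixxixxxxixx.

xxixxixxxxixxixxxxixxxxixxixxxxixx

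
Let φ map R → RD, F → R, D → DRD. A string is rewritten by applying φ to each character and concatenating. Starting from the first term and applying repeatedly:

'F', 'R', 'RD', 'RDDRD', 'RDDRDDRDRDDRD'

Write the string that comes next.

φ(RDDRDDRDRDDRD) expands symbol-by-symbol to RD DRD DRD RD DRD DRD RD DRD RD DRD DRD RD DRD; joining the 13 pieces gives the next term.

RDDRDDRDRDDRDDRDRDDRDRDDRDDRDRDDRD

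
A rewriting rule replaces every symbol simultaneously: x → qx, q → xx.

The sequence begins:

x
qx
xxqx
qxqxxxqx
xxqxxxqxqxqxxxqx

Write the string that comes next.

Rewriting the 16 symbols of xxqxxxqxqxqxxxqx one by one yields qx qx xx qx qx qx xx qx xx qx xx qx qx qx xx qx; concatenated:

qxqxxxqxqxqxxxqxxxqxxxqxqxqxxxqx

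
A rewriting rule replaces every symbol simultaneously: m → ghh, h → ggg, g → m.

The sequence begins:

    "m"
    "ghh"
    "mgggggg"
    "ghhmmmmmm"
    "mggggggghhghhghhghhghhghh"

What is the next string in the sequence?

φ(mggggggghhghhghhghhghhghh) expands symbol-by-symbol to ghh m m m m m m m ggg ggg m ggg ggg m ggg ggg m ggg ggg m ggg ggg m ggg ggg; joining the 25 pieces gives the next term.

ghhmmmmmmmggggggmggggggmggggggmggggggmggggggmgggggg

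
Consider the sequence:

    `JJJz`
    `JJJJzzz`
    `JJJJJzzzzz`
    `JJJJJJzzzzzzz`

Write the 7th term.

JJJJJJJJJzzzzzzzzzzzzz

Reading off run lengths: J runs 3, 4, 5, 6; z runs 1, 3, 5, 7 — each is linear in n (n = 1, 2, …).
Setting n = 7 gives 9, 13 characters in each block.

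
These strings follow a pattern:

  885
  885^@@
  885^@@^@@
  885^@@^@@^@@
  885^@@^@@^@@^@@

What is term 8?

885^@@^@@^@@^@@^@@^@@^@@

Every step adds ^@@ to the end: s(k+1) = s(k)·^@@.
From 885^@@^@@^@@^@@, 3 further steps: 885^@@^@@^@@^@@ → 885^@@^@@^@@^@@^@@ → 885^@@^@@^@@^@@^@@^@@ → (answer).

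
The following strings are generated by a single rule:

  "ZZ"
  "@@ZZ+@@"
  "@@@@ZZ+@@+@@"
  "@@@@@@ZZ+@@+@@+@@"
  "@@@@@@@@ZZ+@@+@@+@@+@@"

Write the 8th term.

@@@@@@@@@@@@@@ZZ+@@+@@+@@+@@+@@+@@+@@

Each term wraps the previous one in @@ on the left and +@@ on the right.
From @@@@@@@@ZZ+@@+@@+@@+@@, 3 further steps: @@@@@@@@ZZ+@@+@@+@@+@@ → @@@@@@@@@@ZZ+@@+@@+@@+@@+@@ → @@@@@@@@@@@@ZZ+@@+@@+@@+@@+@@+@@ → (answer).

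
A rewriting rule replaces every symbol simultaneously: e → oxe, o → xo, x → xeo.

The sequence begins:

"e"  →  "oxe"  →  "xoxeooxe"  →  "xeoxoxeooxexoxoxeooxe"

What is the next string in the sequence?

xeooxexoxeoxoxeooxexoxoxeooxexeoxoxeoxoxeooxexoxoxeooxe

Applying the rule to each of the 21 symbols of xeoxoxeooxexoxoxeooxe gives the pieces xeo oxe xo xeo xo xeo oxe xo xo xeo oxe xeo xo xeo xo xeo oxe xo xo xeo oxe, which concatenate to the answer.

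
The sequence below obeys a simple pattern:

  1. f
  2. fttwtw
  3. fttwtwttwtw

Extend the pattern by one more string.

Each term is the previous one with ttwtw appended.
So the next term is fttwtwttwtw·ttwtw.

fttwtwttwtwttwtw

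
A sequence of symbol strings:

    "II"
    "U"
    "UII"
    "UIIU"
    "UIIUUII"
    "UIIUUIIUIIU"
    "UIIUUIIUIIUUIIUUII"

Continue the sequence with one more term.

UIIUUIIUIIUUIIUUIIUIIUUIIUIIU

Each term (from the third on) is the previous term followed by the one before it: term 3 = U·II = UII.
Continuing: UIIUUIIUIIUUIIUUII · UIIUUIIUIIU gives term 8.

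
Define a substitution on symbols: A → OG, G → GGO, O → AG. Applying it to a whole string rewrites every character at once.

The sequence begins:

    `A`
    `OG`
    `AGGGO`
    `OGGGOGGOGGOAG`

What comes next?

Applying the rule to each of the 13 symbols of OGGGOGGOGGOAG gives the pieces AG GGO GGO GGO AG GGO GGO AG GGO GGO AG OG GGO, which concatenate to the answer.

AGGGOGGOGGOAGGGOGGOAGGGOGGOAGOGGGO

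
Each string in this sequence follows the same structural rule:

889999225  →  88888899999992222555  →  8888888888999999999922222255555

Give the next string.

Term n consists of 4n-2 8's, followed by 3n+1 9's, followed by 2n 2's, followed by 2n-1 5's (n = 1, 2, …).
For the next term, n = 4, so the run lengths are 14, 13, 8, 7.

888888888888889999999999999222222225555555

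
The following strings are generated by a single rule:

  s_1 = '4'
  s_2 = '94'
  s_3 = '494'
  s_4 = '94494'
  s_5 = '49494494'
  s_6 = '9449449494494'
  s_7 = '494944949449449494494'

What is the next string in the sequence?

Each term (from the third on) is the two preceding terms concatenated in order: term 3 = 4·94 = 494.
The next term joins 9449449494494 and 494944949449449494494.

9449449494494494944949449449494494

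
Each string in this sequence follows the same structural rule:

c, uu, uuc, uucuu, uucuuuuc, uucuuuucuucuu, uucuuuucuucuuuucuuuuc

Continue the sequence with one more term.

uucuuuucuucuuuucuuuucuucuuuucuucuu

Each term (from the third on) is the previous term followed by the one before it: term 3 = uu·c = uuc.
The next term joins uucuuuucuucuuuucuuuuc and uucuuuucuucuu.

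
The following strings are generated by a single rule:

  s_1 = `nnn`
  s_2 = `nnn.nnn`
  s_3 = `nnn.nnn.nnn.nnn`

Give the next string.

Each string is two copies of the previous one joined by '.'.
Doubling nnn.nnn.nnn.nnn with '.' between the halves:

nnn.nnn.nnn.nnn.nnn.nnn.nnn.nnn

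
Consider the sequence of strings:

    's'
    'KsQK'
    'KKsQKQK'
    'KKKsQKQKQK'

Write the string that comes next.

s(k+1) = K·s(k)·QK, so each term gains K as a prefix and QK as a suffix.
Applying this once more to KKKsQKQKQK:

KKKKsQKQKQKQK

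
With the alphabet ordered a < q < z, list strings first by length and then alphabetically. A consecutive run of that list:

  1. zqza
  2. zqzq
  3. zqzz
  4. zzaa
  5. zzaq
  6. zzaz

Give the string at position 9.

Continuing the enumeration 3 steps past zzaz: zzaz → zzqa → zzqq → (answer).

zzqz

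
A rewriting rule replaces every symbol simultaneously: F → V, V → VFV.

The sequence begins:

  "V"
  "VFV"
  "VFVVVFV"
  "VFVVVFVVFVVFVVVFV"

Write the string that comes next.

φ(VFVVVFVVFVVFVVVFV) expands symbol-by-symbol to VFV V VFV VFV VFV V VFV VFV V VFV VFV V VFV VFV VFV V VFV; joining the 17 pieces gives the next term.

VFVVVFVVFVVFVVVFVVFVVVFVVFVVVFVVFVVFVVVFV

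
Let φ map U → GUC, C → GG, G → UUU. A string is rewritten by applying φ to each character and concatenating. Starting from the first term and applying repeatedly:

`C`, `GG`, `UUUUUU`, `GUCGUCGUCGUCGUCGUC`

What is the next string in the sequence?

Rewriting the 18 symbols of GUCGUCGUCGUCGUCGUC one by one yields UUU GUC GG UUU GUC GG UUU GUC GG UUU GUC GG UUU GUC GG UUU GUC GG; concatenated:

UUUGUCGGUUUGUCGGUUUGUCGGUUUGUCGGUUUGUCGGUUUGUCGG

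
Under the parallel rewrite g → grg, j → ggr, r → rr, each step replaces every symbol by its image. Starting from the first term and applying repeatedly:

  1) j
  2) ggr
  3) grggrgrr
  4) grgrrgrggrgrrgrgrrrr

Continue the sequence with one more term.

grgrrgrgrrrrgrgrrgrggrgrrgrgrrrrgrgrrgrgrrrrrrrr

Applying the rule to each of the 20 symbols of grgrrgrggrgrrgrgrrrr gives the pieces grg rr grg rr rr grg rr grg grg rr grg rr rr grg rr grg rr rr rr rr, which concatenate to the answer.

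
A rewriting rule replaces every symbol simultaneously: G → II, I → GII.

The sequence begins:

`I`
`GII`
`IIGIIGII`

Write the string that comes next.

GIIGIIIIGIIGIIIIGIIGII

Apply φ to IIGIIGII symbol by symbol: I→GII, I→GII, G→II, I→GII, I→GII, G→II, I→GII, I→GII; joined: GII GII II GII GII II GII GII.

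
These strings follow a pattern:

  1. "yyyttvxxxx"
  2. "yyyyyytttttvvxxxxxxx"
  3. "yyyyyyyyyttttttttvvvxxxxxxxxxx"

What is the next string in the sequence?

yyyyyyyyyyyytttttttttttvvvvxxxxxxxxxxxxx

Each string has the form y^{3n} t^{3n-1} v^{n} x^{3n+1} (n = 1, 2, …).
Setting n = 4 gives 12, 11, 4, 13 characters in each block.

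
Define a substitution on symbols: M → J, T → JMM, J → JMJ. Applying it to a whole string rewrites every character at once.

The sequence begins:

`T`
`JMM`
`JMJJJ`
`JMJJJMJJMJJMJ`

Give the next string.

φ(JMJJJMJJMJJMJ) expands symbol-by-symbol to JMJ J JMJ JMJ JMJ J JMJ JMJ J JMJ JMJ J JMJ; joining the 13 pieces gives the next term.

JMJJJMJJMJJMJJJMJJMJJJMJJMJJJMJ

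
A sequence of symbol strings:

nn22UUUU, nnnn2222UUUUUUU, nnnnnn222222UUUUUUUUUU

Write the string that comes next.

nnnnnnnn22222222UUUUUUUUUUUUU

Reading off run lengths: n runs 2, 4, 6; 2 runs 2, 4, 6; U runs 4, 7, 10 — each is linear in n (n = 1, 2, …).
At n = 4 the blocks have lengths 8, 8, 13.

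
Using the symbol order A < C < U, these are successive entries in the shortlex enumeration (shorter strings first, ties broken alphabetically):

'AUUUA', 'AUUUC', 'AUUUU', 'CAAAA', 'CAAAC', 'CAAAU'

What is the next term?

Find the rightmost character of CAAAU below U, bump it to the next letter, and reset everything to its right to A.

CAACA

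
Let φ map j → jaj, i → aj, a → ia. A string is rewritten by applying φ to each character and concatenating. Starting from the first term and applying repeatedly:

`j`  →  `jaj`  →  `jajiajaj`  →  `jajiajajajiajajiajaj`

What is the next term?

φ(jajiajajajiajajiajaj) expands symbol-by-symbol to jaj ia jaj aj ia jaj ia jaj ia jaj aj ia jaj ia jaj aj ia jaj ia jaj; joining the 20 pieces gives the next term.

jajiajajajiajajiajajiajajajiajajiajajajiajajiajaj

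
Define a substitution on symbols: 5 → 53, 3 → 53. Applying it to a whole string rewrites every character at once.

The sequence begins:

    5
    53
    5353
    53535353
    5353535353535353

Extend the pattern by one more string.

53535353535353535353535353535353

φ(5353535353535353) expands symbol-by-symbol to 53 53 53 53 53 53 53 53 53 53 53 53 53 53 53 53; joining the 16 pieces gives the next term.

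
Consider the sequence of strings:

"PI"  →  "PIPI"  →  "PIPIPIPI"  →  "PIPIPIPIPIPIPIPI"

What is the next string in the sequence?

s(k+1) = s(k)·s(k) — each term doubles the last.
So the next term is two copies of PIPIPIPIPIPIPIPI.

PIPIPIPIPIPIPIPIPIPIPIPIPIPIPIPI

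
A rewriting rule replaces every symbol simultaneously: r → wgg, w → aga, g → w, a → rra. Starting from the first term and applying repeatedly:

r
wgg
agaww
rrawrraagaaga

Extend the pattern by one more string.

φ(rrawrraagaaga) expands symbol-by-symbol to wgg wgg rra aga wgg wgg rra rra w rra rra w rra; joining the 13 pieces gives the next term.

wggwggrraagawggwggrrarrawrrarrawrra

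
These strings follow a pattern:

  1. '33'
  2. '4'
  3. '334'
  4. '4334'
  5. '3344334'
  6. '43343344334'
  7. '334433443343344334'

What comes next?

43343344334334433443343344334

Each term (from the third on) is the two preceding terms concatenated in order: term 3 = 33·4 = 334.
Continuing: 43343344334 · 334433443343344334 gives term 8.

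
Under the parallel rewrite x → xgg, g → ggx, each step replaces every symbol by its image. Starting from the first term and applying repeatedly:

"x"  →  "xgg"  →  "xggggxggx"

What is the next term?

xggggxggxggxggxxggggxggxxgg

Apply φ to xggggxggx symbol by symbol: x→xgg, g→ggx, g→ggx, g→ggx, g→ggx, x→xgg, g→ggx, g→ggx, x→xgg; joined: xgg ggx ggx ggx ggx xgg ggx ggx xgg.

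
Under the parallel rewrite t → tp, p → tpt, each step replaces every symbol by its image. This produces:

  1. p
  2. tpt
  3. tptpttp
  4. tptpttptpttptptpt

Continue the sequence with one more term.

Rewriting the 17 symbols of tptpttptpttptptpt one by one yields tp tpt tp tpt tp tp tpt tp tpt tp tp tpt tp tpt tp tpt tp; concatenated:

tptpttptpttptptpttptpttptptpttptpttptpttp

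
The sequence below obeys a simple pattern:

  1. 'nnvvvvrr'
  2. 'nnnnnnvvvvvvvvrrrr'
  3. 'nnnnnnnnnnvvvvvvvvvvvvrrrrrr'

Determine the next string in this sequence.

nnnnnnnnnnnnnnvvvvvvvvvvvvvvvvrrrrrrrr

The n-th term is 4n-2 n's then 4n v's then 2n r's (n = 1, 2, …).
At n = 4 the blocks have lengths 14, 16, 8.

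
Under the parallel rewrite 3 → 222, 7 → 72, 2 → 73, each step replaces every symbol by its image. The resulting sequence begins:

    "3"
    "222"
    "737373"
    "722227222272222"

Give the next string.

727373737372737373737273737373

Applying the rule to each of the 15 symbols of 722227222272222 gives the pieces 72 73 73 73 73 72 73 73 73 73 72 73 73 73 73, which concatenate to the answer.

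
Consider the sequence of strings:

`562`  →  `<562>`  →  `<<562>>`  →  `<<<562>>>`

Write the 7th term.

<<<<<<562>>>>>>

Each term wraps the previous one in < on the left and > on the right.
From <<<562>>>, 3 further steps: <<<562>>> → <<<<562>>>> → <<<<<562>>>>> → (answer).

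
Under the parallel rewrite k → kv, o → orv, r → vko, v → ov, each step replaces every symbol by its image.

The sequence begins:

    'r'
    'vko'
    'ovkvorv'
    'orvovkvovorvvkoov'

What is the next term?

orvvkoovorvovkvovorvovorvvkoovovkvorvorvov

φ(orvovkvovorvvkoov) expands symbol-by-symbol to orv vko ov orv ov kv ov orv ov orv vko ov ov kv orv orv ov; joining the 17 pieces gives the next term.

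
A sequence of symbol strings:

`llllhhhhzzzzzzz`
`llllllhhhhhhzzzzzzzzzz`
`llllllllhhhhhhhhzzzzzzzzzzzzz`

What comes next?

The n-th term is 2n l's then 2n h's then 3n+1 z's, where the shown terms are n = 2, 3, 4.
For the next term, n = 5, so the run lengths are 10, 10, 16.

llllllllllhhhhhhhhhhzzzzzzzzzzzzzzzz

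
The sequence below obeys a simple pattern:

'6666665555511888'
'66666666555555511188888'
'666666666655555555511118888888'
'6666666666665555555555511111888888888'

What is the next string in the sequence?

The n-th term is 2n+2 6's then 2n+1 5's then n 1's then 2n-1 8's, where the shown terms are n = 2, 3, 4, 5.
At n = 6 the blocks have lengths 14, 13, 6, 11.

66666666666666555555555555511111188888888888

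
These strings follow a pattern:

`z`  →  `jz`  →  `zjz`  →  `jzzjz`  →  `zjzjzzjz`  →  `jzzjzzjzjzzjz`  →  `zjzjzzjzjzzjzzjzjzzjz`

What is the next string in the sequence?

From term 3 onward, concatenate the second-to-last term with the last: z·jz = zjz, jz·zjz = jzzjz, …
So term 8 is jzzjzzjzjzzjz·zjzjzzjzjzzjzzjzjzzjz.

jzzjzzjzjzzjzzjzjzzjzjzzjzzjzjzzjz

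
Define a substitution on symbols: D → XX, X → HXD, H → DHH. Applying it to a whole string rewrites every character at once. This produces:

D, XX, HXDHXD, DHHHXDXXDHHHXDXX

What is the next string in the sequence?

Rewriting the 16 symbols of DHHHXDXXDHHHXDXX one by one yields XX DHH DHH DHH HXD XX HXD HXD XX DHH DHH DHH HXD XX HXD HXD; concatenated:

XXDHHDHHDHHHXDXXHXDHXDXXDHHDHHDHHHXDXXHXDHXD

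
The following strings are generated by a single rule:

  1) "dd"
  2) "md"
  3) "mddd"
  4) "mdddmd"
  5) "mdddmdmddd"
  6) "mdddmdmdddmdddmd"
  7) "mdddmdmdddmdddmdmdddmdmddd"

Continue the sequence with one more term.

From term 3 onward, concatenate the last term with the second-to-last: md·dd = mddd, mddd·md = mdddmd, …
So term 8 is mdddmdmdddmdddmdmdddmdmddd·mdddmdmdddmdddmd.

mdddmdmdddmdddmdmdddmdmdddmdddmdmdddmdddmd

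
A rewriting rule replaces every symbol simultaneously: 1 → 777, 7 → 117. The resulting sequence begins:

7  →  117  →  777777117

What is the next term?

117117117117117117777777117

Rewriting each symbol of 777777117: 7→117, 7→117, 7→117, 7→117, 7→117, 7→117, 1→777, 1→777, 7→117, which concatenates to 117 117 117 117 117 117 777 777 117.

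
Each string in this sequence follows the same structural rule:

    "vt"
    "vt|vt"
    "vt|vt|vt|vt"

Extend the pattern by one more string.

vt|vt|vt|vt|vt|vt|vt|vt

s(k+1) = s(k)·|·s(k) — each term doubles the last with '|' between the halves.
So the next term is two copies of vt|vt|vt|vt with '|' between the halves.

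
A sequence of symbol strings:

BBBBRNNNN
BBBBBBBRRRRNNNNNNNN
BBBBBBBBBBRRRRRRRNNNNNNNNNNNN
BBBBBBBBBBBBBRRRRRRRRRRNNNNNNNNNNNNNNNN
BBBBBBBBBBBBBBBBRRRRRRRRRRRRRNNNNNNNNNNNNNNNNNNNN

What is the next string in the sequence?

BBBBBBBBBBBBBBBBBBBRRRRRRRRRRRRRRRRNNNNNNNNNNNNNNNNNNNNNNNN

The n-th term is 3n+1 B's then 3n-2 R's then 4n N's (n = 1, 2, …).
At n = 6 the blocks have lengths 19, 16, 24.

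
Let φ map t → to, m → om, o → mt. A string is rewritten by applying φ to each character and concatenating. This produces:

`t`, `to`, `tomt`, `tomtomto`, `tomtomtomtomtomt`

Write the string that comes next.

Rewriting the 16 symbols of tomtomtomtomtomt one by one yields to mt om to mt om to mt om to mt om to mt om to; concatenated:

tomtomtomtomtomtomtomtomtomtomto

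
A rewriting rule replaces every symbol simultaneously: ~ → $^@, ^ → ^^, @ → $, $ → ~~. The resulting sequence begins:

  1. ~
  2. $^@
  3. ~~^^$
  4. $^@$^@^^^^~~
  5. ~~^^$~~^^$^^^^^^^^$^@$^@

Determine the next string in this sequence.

$^@$^@^^^^~~$^@$^@^^^^~~^^^^^^^^^^^^^^^^~~^^$~~^^$

φ(~~^^$~~^^$^^^^^^^^$^@$^@) expands symbol-by-symbol to $^@ $^@ ^^ ^^ ~~ $^@ $^@ ^^ ^^ ~~ ^^ ^^ ^^ ^^ ^^ ^^ ^^ ^^ ~~ ^^ $ ~~ ^^ $; joining the 24 pieces gives the next term.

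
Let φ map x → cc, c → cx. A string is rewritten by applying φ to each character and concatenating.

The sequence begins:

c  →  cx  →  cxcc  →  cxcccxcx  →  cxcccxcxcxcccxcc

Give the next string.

Applying the rule to each of the 16 symbols of cxcccxcxcxcccxcc gives the pieces cx cc cx cx cx cc cx cc cx cc cx cx cx cc cx cx, which concatenate to the answer.

cxcccxcxcxcccxcccxcccxcxcxcccxcx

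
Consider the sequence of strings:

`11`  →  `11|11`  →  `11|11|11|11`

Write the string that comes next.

s(k+1) = s(k)·|·s(k) — each term doubles the last with '|' between the halves.
Doubling 11|11|11|11 with '|' between the halves:

11|11|11|11|11|11|11|11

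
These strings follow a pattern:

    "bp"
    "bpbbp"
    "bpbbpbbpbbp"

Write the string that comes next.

s(k+1) = s(k)·b·s(k) — each term doubles the last with 'b' between the halves.
Doubling bpbbpbbpbbp with 'b' between the halves:

bpbbpbbpbbpbbpbbpbbpbbp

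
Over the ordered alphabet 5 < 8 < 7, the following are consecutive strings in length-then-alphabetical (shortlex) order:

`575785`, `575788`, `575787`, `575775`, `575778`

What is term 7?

Advancing 2 positions from 575778 through 575778 → 575777 reaches term 7.

578555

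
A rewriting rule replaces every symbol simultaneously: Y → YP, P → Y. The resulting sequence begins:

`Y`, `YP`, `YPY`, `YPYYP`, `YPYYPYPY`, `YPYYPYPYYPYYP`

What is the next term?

Replace each of the 13 characters of YPYYPYPYYPYYP in place — YP Y YP YP Y YP Y YP YP Y YP YP Y — and concatenate.

YPYYPYPYYPYYPYPYYPYPY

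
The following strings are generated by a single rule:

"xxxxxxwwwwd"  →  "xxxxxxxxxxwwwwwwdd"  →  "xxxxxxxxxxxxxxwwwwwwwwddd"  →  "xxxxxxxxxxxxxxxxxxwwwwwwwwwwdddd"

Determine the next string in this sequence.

The n-th term is 4n+2 x's then 2n+2 w's then n d's (n = 1, 2, …).
For the next term, n = 5, so the run lengths are 22, 12, 5.

xxxxxxxxxxxxxxxxxxxxxxwwwwwwwwwwwwddddd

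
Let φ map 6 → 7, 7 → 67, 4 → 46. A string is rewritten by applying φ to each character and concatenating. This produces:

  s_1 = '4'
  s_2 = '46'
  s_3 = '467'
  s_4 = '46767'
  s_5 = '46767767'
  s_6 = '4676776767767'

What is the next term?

Rewriting the 13 symbols of 4676776767767 one by one yields 46 7 67 7 67 67 7 67 7 67 67 7 67; concatenated:

467677676776776767767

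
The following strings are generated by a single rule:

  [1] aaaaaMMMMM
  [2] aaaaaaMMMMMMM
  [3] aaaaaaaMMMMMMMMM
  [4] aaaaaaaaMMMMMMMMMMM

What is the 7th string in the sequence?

Term n consists of n+2 a's, followed by 2n-1 M's, where the shown terms are n = 3, 4, 5, 6.
For term 7, n = 9, so the run lengths are 11, 17.

aaaaaaaaaaaMMMMMMMMMMMMMMMMM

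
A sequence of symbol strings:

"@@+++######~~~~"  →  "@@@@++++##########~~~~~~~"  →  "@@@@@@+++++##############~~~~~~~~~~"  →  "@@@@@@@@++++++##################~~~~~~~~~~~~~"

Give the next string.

@@@@@@@@@@+++++++######################~~~~~~~~~~~~~~~~

Reading off run lengths: @ runs 2, 4, 6, 8; + runs 3, 4, 5, 6; # runs 6, 10, 14, 18; ~ runs 4, 7, 10, 13 — each is linear in n, where the shown terms are n = 2, 3, 4, 5.
For the next term, n = 6, so the run lengths are 10, 7, 22, 16.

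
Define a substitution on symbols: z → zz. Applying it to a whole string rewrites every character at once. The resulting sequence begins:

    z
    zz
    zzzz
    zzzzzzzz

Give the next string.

Rewriting each symbol of zzzzzzzz: z→zz, z→zz, z→zz, z→zz, z→zz, z→zz, z→zz, z→zz, which concatenates to zz zz zz zz zz zz zz zz.

zzzzzzzzzzzzzzzz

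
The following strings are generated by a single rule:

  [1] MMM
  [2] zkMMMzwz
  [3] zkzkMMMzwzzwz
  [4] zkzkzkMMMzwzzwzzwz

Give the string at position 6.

Each term wraps the previous one in zk on the left and zwz on the right.
From zkzkzkMMMzwzzwzzwz, 2 further steps: zkzkzkMMMzwzzwzzwz → zkzkzkzkMMMzwzzwzzwzzwz → (answer).

zkzkzkzkzkMMMzwzzwzzwzzwzzwz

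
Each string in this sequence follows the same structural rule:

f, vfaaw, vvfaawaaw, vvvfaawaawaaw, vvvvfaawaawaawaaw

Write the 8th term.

vvvvvvvfaawaawaawaawaawaawaaw

Every step adds v to the front and aaw to the end of the previous string.
From vvvvfaawaawaawaaw, 3 further steps: vvvvfaawaawaawaaw → vvvvvfaawaawaawaawaaw → vvvvvvfaawaawaawaawaawaaw → (answer).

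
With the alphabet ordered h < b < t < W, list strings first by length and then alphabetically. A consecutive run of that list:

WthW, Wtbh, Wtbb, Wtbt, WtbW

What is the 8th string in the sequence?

Stepping forward 3 times from WtbW: WtbW → Wtth → Wttb, then the target.

Wttt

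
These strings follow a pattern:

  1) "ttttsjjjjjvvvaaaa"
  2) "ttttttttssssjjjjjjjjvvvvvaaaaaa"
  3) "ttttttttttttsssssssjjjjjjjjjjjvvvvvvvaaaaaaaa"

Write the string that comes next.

ttttttttttttttttssssssssssjjjjjjjjjjjjjjvvvvvvvvvaaaaaaaaaa

Reading off run lengths: t runs 4, 8, 12; s runs 1, 4, 7; j runs 5, 8, 11; v runs 3, 5, 7; a runs 4, 6, 8 — each is linear in n (n = 1, 2, …).
At n = 4 the blocks have lengths 16, 10, 14, 9, 10.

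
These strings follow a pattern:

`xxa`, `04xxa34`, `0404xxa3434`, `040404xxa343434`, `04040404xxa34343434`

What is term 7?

Each term wraps the previous one in 04 on the left and 34 on the right.
From 04040404xxa34343434, 2 further steps: 04040404xxa34343434 → 0404040404xxa3434343434 → (answer).

040404040404xxa343434343434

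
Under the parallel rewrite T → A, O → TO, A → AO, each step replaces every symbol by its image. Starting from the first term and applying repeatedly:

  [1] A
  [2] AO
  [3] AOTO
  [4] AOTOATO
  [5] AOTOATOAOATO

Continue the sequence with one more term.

AOTOATOAOATOAOTOAOATO

Expanding AOTOATOAOATO: A→AO, O→TO, T→A, O→TO, A→AO, T→A, O→TO, A→AO, O→TO, A→AO, T→A, O→TO. Concatenated: AO TO A TO AO A TO AO TO AO A TO.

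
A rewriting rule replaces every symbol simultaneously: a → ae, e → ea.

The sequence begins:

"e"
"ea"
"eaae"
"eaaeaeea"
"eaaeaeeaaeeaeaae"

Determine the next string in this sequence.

eaaeaeeaaeeaeaaeaeeaeaaeeaaeaeea

Replace each of the 16 characters of eaaeaeeaaeeaeaae in place — ea ae ae ea ae ea ea ae ae ea ea ae ea ae ae ea — and concatenate.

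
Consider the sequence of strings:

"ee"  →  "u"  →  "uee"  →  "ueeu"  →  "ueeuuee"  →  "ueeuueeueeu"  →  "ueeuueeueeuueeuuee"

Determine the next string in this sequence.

ueeuueeueeuueeuueeueeuueeueeu

This is a Fibonacci-style word recurrence s(k) = s(k−1)·s(k−2): e.g. u·ee = uee.
Continuing: ueeuueeueeuueeuuee · ueeuueeueeu gives term 8.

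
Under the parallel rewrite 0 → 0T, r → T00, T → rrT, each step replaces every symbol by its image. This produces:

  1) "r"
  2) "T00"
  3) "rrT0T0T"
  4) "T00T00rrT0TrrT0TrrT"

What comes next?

Rewriting the 19 symbols of T00T00rrT0TrrT0TrrT one by one yields rrT 0T 0T rrT 0T 0T T00 T00 rrT 0T rrT T00 T00 rrT 0T rrT T00 T00 rrT; concatenated:

rrT0T0TrrT0T0TT00T00rrT0TrrTT00T00rrT0TrrTT00T00rrT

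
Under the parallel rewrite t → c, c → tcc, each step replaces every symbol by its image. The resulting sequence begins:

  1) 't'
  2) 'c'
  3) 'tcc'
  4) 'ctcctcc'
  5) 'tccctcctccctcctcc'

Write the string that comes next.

φ(tccctcctccctcctcc) expands symbol-by-symbol to c tcc tcc tcc c tcc tcc c tcc tcc tcc c tcc tcc c tcc tcc; joining the 17 pieces gives the next term.

ctcctcctccctcctccctcctcctccctcctccctcctcc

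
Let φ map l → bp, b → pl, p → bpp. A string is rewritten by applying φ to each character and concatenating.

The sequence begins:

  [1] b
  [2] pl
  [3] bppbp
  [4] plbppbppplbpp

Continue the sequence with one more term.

Rewriting the 13 symbols of plbppbppplbpp one by one yields bpp bp pl bpp bpp pl bpp bpp bpp bp pl bpp bpp; concatenated:

bppbpplbppbppplbppbppbppbpplbppbpp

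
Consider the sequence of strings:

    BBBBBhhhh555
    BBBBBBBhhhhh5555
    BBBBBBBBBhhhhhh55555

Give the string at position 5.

Term n consists of 2n-1 B's, followed by n+1 h's, followed by n 5's, where the shown terms are n = 3, 4, 5.
At n = 7 the blocks have lengths 13, 8, 7.

BBBBBBBBBBBBBhhhhhhhh5555555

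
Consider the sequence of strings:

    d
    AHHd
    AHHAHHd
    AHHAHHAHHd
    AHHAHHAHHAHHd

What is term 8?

AHHAHHAHHAHHAHHAHHAHHd

The strings grow by a fixed prefix AHH each time.
From AHHAHHAHHAHHd, 3 further steps: AHHAHHAHHAHHd → AHHAHHAHHAHHAHHd → AHHAHHAHHAHHAHHAHHd → (answer).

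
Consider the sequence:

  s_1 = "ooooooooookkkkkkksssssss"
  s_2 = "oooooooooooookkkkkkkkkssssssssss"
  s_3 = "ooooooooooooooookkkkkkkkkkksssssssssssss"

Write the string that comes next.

Each string has the form o^{3n+1} k^{2n+1} s^{3n-2}, where the shown terms are n = 3, 4, 5.
For the next term, n = 6, so the run lengths are 19, 13, 16.

oooooooooooooooooookkkkkkkkkkkkkssssssssssssssss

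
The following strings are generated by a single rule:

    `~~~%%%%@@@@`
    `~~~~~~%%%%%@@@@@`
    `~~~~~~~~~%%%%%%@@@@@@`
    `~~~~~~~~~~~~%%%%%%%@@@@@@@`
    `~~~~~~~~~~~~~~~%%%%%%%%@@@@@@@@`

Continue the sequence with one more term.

~~~~~~~~~~~~~~~~~~%%%%%%%%%@@@@@@@@@

Reading off run lengths: ~ runs 3, 6, 9, 12, 15; % runs 4, 5, 6, 7, 8; @ runs 4, 5, 6, 7, 8 — each is linear in n (n = 1, 2, …).
At n = 6 the blocks have lengths 18, 9, 9.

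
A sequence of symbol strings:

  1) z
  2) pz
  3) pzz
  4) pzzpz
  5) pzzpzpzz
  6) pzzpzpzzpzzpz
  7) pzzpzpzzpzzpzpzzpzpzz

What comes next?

pzzpzpzzpzzpzpzzpzpzzpzzpzpzzpzzpz

Each term (from the third on) is the previous term followed by the one before it: term 3 = pz·z = pzz.
The next term joins pzzpzpzzpzzpzpzzpzpzz and pzzpzpzzpzzpz.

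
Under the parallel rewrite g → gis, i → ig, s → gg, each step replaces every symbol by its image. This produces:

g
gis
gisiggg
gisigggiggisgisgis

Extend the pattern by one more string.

φ(gisigggiggisgisgis) expands symbol-by-symbol to gis ig gg ig gis gis gis ig gis gis ig gg gis ig gg gis ig gg; joining the 18 pieces gives the next term.

gisigggiggisgisgisiggisgisiggggisiggggisiggg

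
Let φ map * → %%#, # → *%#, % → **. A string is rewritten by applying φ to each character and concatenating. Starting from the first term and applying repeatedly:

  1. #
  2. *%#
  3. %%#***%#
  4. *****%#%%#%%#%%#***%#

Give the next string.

%%#%%#%%#%%#%%#***%#*****%#*****%#*****%#%%#%%#%%#***%#

Replace each of the 21 characters of *****%#%%#%%#%%#***%# in place — %%# %%# %%# %%# %%# ** *%# ** ** *%# ** ** *%# ** ** *%# %%# %%# %%# ** *%# — and concatenate.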